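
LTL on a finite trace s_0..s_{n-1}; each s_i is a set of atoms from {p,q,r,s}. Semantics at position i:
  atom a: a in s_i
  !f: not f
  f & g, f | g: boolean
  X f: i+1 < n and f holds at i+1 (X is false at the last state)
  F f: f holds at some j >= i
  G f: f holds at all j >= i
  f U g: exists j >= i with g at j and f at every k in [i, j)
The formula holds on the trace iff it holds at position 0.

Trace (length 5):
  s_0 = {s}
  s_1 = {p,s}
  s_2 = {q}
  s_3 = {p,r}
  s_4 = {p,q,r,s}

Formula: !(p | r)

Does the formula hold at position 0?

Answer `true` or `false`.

s_0={s}: !(p | r)=True (p | r)=False p=False r=False
s_1={p,s}: !(p | r)=False (p | r)=True p=True r=False
s_2={q}: !(p | r)=True (p | r)=False p=False r=False
s_3={p,r}: !(p | r)=False (p | r)=True p=True r=True
s_4={p,q,r,s}: !(p | r)=False (p | r)=True p=True r=True

Answer: true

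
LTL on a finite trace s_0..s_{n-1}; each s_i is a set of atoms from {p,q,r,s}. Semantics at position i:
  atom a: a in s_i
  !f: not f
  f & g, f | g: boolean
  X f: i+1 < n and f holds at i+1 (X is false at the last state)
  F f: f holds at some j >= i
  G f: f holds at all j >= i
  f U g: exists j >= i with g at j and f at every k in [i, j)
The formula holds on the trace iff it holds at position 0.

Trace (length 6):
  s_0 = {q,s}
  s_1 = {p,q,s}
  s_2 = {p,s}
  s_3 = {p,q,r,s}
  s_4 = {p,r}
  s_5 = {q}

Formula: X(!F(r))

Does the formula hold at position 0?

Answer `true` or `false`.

Answer: false

Derivation:
s_0={q,s}: X(!F(r))=False !F(r)=False F(r)=True r=False
s_1={p,q,s}: X(!F(r))=False !F(r)=False F(r)=True r=False
s_2={p,s}: X(!F(r))=False !F(r)=False F(r)=True r=False
s_3={p,q,r,s}: X(!F(r))=False !F(r)=False F(r)=True r=True
s_4={p,r}: X(!F(r))=True !F(r)=False F(r)=True r=True
s_5={q}: X(!F(r))=False !F(r)=True F(r)=False r=False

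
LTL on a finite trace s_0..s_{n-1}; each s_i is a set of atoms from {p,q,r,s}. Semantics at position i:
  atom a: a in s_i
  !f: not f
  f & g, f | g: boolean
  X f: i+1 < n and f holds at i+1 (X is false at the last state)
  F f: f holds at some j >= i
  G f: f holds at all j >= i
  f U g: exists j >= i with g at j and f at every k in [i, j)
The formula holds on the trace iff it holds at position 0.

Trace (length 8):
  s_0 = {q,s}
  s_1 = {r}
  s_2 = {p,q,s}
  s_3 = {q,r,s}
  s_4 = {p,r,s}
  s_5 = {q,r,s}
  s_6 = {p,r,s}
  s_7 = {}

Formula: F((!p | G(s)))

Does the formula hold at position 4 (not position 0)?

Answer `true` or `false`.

Answer: true

Derivation:
s_0={q,s}: F((!p | G(s)))=True (!p | G(s))=True !p=True p=False G(s)=False s=True
s_1={r}: F((!p | G(s)))=True (!p | G(s))=True !p=True p=False G(s)=False s=False
s_2={p,q,s}: F((!p | G(s)))=True (!p | G(s))=False !p=False p=True G(s)=False s=True
s_3={q,r,s}: F((!p | G(s)))=True (!p | G(s))=True !p=True p=False G(s)=False s=True
s_4={p,r,s}: F((!p | G(s)))=True (!p | G(s))=False !p=False p=True G(s)=False s=True
s_5={q,r,s}: F((!p | G(s)))=True (!p | G(s))=True !p=True p=False G(s)=False s=True
s_6={p,r,s}: F((!p | G(s)))=True (!p | G(s))=False !p=False p=True G(s)=False s=True
s_7={}: F((!p | G(s)))=True (!p | G(s))=True !p=True p=False G(s)=False s=False
Evaluating at position 4: result = True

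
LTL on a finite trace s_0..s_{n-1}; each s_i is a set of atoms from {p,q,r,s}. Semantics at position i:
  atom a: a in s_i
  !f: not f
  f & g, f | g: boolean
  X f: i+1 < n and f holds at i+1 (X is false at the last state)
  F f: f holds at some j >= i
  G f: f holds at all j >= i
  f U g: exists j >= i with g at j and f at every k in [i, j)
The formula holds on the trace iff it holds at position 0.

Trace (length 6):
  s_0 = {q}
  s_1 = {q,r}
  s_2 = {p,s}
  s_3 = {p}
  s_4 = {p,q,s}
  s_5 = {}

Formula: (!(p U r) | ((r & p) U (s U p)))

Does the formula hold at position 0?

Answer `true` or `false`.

s_0={q}: (!(p U r) | ((r & p) U (s U p)))=True !(p U r)=True (p U r)=False p=False r=False ((r & p) U (s U p))=False (r & p)=False (s U p)=False s=False
s_1={q,r}: (!(p U r) | ((r & p) U (s U p)))=False !(p U r)=False (p U r)=True p=False r=True ((r & p) U (s U p))=False (r & p)=False (s U p)=False s=False
s_2={p,s}: (!(p U r) | ((r & p) U (s U p)))=True !(p U r)=True (p U r)=False p=True r=False ((r & p) U (s U p))=True (r & p)=False (s U p)=True s=True
s_3={p}: (!(p U r) | ((r & p) U (s U p)))=True !(p U r)=True (p U r)=False p=True r=False ((r & p) U (s U p))=True (r & p)=False (s U p)=True s=False
s_4={p,q,s}: (!(p U r) | ((r & p) U (s U p)))=True !(p U r)=True (p U r)=False p=True r=False ((r & p) U (s U p))=True (r & p)=False (s U p)=True s=True
s_5={}: (!(p U r) | ((r & p) U (s U p)))=True !(p U r)=True (p U r)=False p=False r=False ((r & p) U (s U p))=False (r & p)=False (s U p)=False s=False

Answer: true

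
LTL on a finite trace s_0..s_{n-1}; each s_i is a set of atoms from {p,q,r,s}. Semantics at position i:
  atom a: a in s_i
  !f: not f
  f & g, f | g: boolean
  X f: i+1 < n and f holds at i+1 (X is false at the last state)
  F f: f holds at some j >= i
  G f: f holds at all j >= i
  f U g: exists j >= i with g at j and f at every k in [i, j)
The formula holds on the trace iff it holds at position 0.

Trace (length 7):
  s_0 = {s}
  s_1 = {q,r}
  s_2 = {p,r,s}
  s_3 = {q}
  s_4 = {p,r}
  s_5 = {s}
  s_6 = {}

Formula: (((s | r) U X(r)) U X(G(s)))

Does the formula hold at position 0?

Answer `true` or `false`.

s_0={s}: (((s | r) U X(r)) U X(G(s)))=False ((s | r) U X(r))=True (s | r)=True s=True r=False X(r)=True X(G(s))=False G(s)=False
s_1={q,r}: (((s | r) U X(r)) U X(G(s)))=False ((s | r) U X(r))=True (s | r)=True s=False r=True X(r)=True X(G(s))=False G(s)=False
s_2={p,r,s}: (((s | r) U X(r)) U X(G(s)))=False ((s | r) U X(r))=True (s | r)=True s=True r=True X(r)=False X(G(s))=False G(s)=False
s_3={q}: (((s | r) U X(r)) U X(G(s)))=False ((s | r) U X(r))=True (s | r)=False s=False r=False X(r)=True X(G(s))=False G(s)=False
s_4={p,r}: (((s | r) U X(r)) U X(G(s)))=False ((s | r) U X(r))=False (s | r)=True s=False r=True X(r)=False X(G(s))=False G(s)=False
s_5={s}: (((s | r) U X(r)) U X(G(s)))=False ((s | r) U X(r))=False (s | r)=True s=True r=False X(r)=False X(G(s))=False G(s)=False
s_6={}: (((s | r) U X(r)) U X(G(s)))=False ((s | r) U X(r))=False (s | r)=False s=False r=False X(r)=False X(G(s))=False G(s)=False

Answer: false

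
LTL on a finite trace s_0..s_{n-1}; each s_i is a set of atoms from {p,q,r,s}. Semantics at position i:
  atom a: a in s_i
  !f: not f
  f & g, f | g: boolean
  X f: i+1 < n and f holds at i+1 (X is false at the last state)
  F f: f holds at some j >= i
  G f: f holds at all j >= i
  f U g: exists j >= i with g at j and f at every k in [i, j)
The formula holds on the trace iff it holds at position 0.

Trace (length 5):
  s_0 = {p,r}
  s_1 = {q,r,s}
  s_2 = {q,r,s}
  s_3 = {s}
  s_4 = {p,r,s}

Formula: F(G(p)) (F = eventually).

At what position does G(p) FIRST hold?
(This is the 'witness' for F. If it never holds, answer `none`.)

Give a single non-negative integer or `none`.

Answer: 4

Derivation:
s_0={p,r}: G(p)=False p=True
s_1={q,r,s}: G(p)=False p=False
s_2={q,r,s}: G(p)=False p=False
s_3={s}: G(p)=False p=False
s_4={p,r,s}: G(p)=True p=True
F(G(p)) holds; first witness at position 4.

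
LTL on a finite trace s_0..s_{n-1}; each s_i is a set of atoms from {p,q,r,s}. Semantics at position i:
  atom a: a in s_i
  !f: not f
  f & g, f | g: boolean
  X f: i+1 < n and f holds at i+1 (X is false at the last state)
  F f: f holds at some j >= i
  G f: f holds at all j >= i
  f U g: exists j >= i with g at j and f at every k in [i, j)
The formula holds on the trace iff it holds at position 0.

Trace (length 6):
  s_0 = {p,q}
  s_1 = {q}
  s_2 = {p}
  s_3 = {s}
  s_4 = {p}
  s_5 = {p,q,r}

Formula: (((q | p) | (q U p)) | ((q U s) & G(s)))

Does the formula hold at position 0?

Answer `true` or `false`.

s_0={p,q}: (((q | p) | (q U p)) | ((q U s) & G(s)))=True ((q | p) | (q U p))=True (q | p)=True q=True p=True (q U p)=True ((q U s) & G(s))=False (q U s)=False s=False G(s)=False
s_1={q}: (((q | p) | (q U p)) | ((q U s) & G(s)))=True ((q | p) | (q U p))=True (q | p)=True q=True p=False (q U p)=True ((q U s) & G(s))=False (q U s)=False s=False G(s)=False
s_2={p}: (((q | p) | (q U p)) | ((q U s) & G(s)))=True ((q | p) | (q U p))=True (q | p)=True q=False p=True (q U p)=True ((q U s) & G(s))=False (q U s)=False s=False G(s)=False
s_3={s}: (((q | p) | (q U p)) | ((q U s) & G(s)))=False ((q | p) | (q U p))=False (q | p)=False q=False p=False (q U p)=False ((q U s) & G(s))=False (q U s)=True s=True G(s)=False
s_4={p}: (((q | p) | (q U p)) | ((q U s) & G(s)))=True ((q | p) | (q U p))=True (q | p)=True q=False p=True (q U p)=True ((q U s) & G(s))=False (q U s)=False s=False G(s)=False
s_5={p,q,r}: (((q | p) | (q U p)) | ((q U s) & G(s)))=True ((q | p) | (q U p))=True (q | p)=True q=True p=True (q U p)=True ((q U s) & G(s))=False (q U s)=False s=False G(s)=False

Answer: true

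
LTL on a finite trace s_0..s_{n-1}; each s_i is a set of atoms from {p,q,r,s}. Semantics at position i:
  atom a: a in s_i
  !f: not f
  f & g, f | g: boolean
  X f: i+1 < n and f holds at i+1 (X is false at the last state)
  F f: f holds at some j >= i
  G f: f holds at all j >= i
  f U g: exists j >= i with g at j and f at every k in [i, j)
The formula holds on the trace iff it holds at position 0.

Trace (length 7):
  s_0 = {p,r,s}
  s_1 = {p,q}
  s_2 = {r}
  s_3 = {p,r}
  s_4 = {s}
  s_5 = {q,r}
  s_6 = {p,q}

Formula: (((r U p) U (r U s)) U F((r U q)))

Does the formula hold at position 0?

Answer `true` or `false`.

Answer: true

Derivation:
s_0={p,r,s}: (((r U p) U (r U s)) U F((r U q)))=True ((r U p) U (r U s))=True (r U p)=True r=True p=True (r U s)=True s=True F((r U q))=True (r U q)=True q=False
s_1={p,q}: (((r U p) U (r U s)) U F((r U q)))=True ((r U p) U (r U s))=True (r U p)=True r=False p=True (r U s)=False s=False F((r U q))=True (r U q)=True q=True
s_2={r}: (((r U p) U (r U s)) U F((r U q)))=True ((r U p) U (r U s))=True (r U p)=True r=True p=False (r U s)=True s=False F((r U q))=True (r U q)=False q=False
s_3={p,r}: (((r U p) U (r U s)) U F((r U q)))=True ((r U p) U (r U s))=True (r U p)=True r=True p=True (r U s)=True s=False F((r U q))=True (r U q)=False q=False
s_4={s}: (((r U p) U (r U s)) U F((r U q)))=True ((r U p) U (r U s))=True (r U p)=False r=False p=False (r U s)=True s=True F((r U q))=True (r U q)=False q=False
s_5={q,r}: (((r U p) U (r U s)) U F((r U q)))=True ((r U p) U (r U s))=False (r U p)=True r=True p=False (r U s)=False s=False F((r U q))=True (r U q)=True q=True
s_6={p,q}: (((r U p) U (r U s)) U F((r U q)))=True ((r U p) U (r U s))=False (r U p)=True r=False p=True (r U s)=False s=False F((r U q))=True (r U q)=True q=True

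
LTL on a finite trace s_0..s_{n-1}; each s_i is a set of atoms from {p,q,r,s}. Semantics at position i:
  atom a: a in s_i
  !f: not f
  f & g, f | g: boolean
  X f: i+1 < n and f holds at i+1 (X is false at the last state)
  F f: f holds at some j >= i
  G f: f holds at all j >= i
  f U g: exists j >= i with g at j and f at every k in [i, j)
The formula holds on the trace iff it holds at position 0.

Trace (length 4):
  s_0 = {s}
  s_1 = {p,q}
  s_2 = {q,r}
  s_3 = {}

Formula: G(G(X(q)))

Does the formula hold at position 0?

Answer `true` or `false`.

s_0={s}: G(G(X(q)))=False G(X(q))=False X(q)=True q=False
s_1={p,q}: G(G(X(q)))=False G(X(q))=False X(q)=True q=True
s_2={q,r}: G(G(X(q)))=False G(X(q))=False X(q)=False q=True
s_3={}: G(G(X(q)))=False G(X(q))=False X(q)=False q=False

Answer: false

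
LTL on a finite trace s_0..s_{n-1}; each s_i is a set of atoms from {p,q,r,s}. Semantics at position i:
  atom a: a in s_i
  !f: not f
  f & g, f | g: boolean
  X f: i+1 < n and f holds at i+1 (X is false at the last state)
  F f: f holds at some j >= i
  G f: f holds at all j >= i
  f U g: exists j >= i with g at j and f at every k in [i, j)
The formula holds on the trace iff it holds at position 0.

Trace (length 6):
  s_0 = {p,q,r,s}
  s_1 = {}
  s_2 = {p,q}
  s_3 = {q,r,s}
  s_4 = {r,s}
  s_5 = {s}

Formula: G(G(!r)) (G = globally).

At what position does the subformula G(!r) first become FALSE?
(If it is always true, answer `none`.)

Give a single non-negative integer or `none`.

Answer: 0

Derivation:
s_0={p,q,r,s}: G(!r)=False !r=False r=True
s_1={}: G(!r)=False !r=True r=False
s_2={p,q}: G(!r)=False !r=True r=False
s_3={q,r,s}: G(!r)=False !r=False r=True
s_4={r,s}: G(!r)=False !r=False r=True
s_5={s}: G(!r)=True !r=True r=False
G(G(!r)) holds globally = False
First violation at position 0.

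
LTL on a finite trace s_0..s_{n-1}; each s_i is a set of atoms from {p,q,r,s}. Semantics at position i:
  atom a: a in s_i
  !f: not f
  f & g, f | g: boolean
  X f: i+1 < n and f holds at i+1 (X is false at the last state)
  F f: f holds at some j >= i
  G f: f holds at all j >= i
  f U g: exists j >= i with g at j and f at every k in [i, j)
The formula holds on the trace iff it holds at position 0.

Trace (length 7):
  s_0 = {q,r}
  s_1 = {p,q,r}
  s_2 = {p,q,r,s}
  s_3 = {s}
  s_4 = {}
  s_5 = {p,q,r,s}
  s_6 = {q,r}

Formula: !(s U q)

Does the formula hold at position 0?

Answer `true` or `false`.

s_0={q,r}: !(s U q)=False (s U q)=True s=False q=True
s_1={p,q,r}: !(s U q)=False (s U q)=True s=False q=True
s_2={p,q,r,s}: !(s U q)=False (s U q)=True s=True q=True
s_3={s}: !(s U q)=True (s U q)=False s=True q=False
s_4={}: !(s U q)=True (s U q)=False s=False q=False
s_5={p,q,r,s}: !(s U q)=False (s U q)=True s=True q=True
s_6={q,r}: !(s U q)=False (s U q)=True s=False q=True

Answer: false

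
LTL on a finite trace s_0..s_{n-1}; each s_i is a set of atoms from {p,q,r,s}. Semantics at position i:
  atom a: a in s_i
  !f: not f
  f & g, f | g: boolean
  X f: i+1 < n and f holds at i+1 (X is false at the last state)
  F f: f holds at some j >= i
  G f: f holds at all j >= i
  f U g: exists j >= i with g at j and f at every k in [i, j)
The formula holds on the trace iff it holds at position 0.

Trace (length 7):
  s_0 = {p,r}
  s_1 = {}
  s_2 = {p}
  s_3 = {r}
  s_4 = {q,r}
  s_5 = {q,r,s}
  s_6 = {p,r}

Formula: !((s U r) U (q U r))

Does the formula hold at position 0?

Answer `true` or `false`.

s_0={p,r}: !((s U r) U (q U r))=False ((s U r) U (q U r))=True (s U r)=True s=False r=True (q U r)=True q=False
s_1={}: !((s U r) U (q U r))=True ((s U r) U (q U r))=False (s U r)=False s=False r=False (q U r)=False q=False
s_2={p}: !((s U r) U (q U r))=True ((s U r) U (q U r))=False (s U r)=False s=False r=False (q U r)=False q=False
s_3={r}: !((s U r) U (q U r))=False ((s U r) U (q U r))=True (s U r)=True s=False r=True (q U r)=True q=False
s_4={q,r}: !((s U r) U (q U r))=False ((s U r) U (q U r))=True (s U r)=True s=False r=True (q U r)=True q=True
s_5={q,r,s}: !((s U r) U (q U r))=False ((s U r) U (q U r))=True (s U r)=True s=True r=True (q U r)=True q=True
s_6={p,r}: !((s U r) U (q U r))=False ((s U r) U (q U r))=True (s U r)=True s=False r=True (q U r)=True q=False

Answer: false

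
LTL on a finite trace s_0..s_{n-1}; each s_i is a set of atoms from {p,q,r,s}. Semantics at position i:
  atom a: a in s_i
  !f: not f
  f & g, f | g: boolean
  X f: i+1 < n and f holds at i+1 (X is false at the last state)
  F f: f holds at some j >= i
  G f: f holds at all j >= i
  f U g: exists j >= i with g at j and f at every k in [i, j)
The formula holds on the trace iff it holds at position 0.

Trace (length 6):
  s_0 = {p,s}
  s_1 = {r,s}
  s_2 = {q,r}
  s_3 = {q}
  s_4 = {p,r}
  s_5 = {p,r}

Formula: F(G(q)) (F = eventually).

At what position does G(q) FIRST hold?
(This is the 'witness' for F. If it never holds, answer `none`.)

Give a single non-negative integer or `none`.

s_0={p,s}: G(q)=False q=False
s_1={r,s}: G(q)=False q=False
s_2={q,r}: G(q)=False q=True
s_3={q}: G(q)=False q=True
s_4={p,r}: G(q)=False q=False
s_5={p,r}: G(q)=False q=False
F(G(q)) does not hold (no witness exists).

Answer: none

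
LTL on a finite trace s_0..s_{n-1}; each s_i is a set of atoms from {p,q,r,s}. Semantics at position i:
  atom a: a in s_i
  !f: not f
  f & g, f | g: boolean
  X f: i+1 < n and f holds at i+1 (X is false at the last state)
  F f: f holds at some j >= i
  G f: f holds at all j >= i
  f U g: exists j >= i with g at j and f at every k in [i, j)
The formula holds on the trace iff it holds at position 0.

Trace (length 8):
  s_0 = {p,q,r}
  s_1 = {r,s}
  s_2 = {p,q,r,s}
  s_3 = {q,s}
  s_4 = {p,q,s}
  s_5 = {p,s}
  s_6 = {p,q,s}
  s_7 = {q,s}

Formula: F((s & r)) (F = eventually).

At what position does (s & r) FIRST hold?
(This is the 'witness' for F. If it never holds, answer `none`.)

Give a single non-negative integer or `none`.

s_0={p,q,r}: (s & r)=False s=False r=True
s_1={r,s}: (s & r)=True s=True r=True
s_2={p,q,r,s}: (s & r)=True s=True r=True
s_3={q,s}: (s & r)=False s=True r=False
s_4={p,q,s}: (s & r)=False s=True r=False
s_5={p,s}: (s & r)=False s=True r=False
s_6={p,q,s}: (s & r)=False s=True r=False
s_7={q,s}: (s & r)=False s=True r=False
F((s & r)) holds; first witness at position 1.

Answer: 1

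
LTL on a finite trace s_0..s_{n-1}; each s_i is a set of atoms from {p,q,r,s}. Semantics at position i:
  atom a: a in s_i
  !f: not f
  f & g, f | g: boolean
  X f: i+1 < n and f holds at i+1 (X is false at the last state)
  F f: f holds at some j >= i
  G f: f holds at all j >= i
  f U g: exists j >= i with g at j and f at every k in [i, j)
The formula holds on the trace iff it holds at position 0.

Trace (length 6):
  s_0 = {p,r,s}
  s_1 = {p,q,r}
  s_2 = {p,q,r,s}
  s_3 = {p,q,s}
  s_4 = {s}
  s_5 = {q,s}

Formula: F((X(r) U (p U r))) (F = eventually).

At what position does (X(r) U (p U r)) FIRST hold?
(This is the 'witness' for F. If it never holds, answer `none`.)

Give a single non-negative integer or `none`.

s_0={p,r,s}: (X(r) U (p U r))=True X(r)=True r=True (p U r)=True p=True
s_1={p,q,r}: (X(r) U (p U r))=True X(r)=True r=True (p U r)=True p=True
s_2={p,q,r,s}: (X(r) U (p U r))=True X(r)=False r=True (p U r)=True p=True
s_3={p,q,s}: (X(r) U (p U r))=False X(r)=False r=False (p U r)=False p=True
s_4={s}: (X(r) U (p U r))=False X(r)=False r=False (p U r)=False p=False
s_5={q,s}: (X(r) U (p U r))=False X(r)=False r=False (p U r)=False p=False
F((X(r) U (p U r))) holds; first witness at position 0.

Answer: 0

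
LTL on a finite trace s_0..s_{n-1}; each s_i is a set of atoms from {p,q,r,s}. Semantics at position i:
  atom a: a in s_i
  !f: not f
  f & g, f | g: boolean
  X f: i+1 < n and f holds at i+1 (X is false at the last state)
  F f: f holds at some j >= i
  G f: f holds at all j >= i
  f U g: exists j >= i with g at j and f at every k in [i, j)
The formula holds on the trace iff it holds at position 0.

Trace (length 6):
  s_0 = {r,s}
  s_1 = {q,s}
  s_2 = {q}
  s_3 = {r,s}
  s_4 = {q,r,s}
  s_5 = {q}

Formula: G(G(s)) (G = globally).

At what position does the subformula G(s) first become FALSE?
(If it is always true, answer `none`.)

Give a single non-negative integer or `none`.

Answer: 0

Derivation:
s_0={r,s}: G(s)=False s=True
s_1={q,s}: G(s)=False s=True
s_2={q}: G(s)=False s=False
s_3={r,s}: G(s)=False s=True
s_4={q,r,s}: G(s)=False s=True
s_5={q}: G(s)=False s=False
G(G(s)) holds globally = False
First violation at position 0.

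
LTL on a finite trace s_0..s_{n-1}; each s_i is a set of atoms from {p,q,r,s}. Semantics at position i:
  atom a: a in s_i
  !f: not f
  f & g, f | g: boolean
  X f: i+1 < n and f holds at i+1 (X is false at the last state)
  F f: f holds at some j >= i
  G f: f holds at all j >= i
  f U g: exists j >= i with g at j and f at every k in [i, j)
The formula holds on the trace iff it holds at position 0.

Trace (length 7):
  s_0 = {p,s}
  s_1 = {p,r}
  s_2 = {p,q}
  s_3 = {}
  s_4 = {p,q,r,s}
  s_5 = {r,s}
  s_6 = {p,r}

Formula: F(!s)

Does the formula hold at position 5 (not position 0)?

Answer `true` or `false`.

s_0={p,s}: F(!s)=True !s=False s=True
s_1={p,r}: F(!s)=True !s=True s=False
s_2={p,q}: F(!s)=True !s=True s=False
s_3={}: F(!s)=True !s=True s=False
s_4={p,q,r,s}: F(!s)=True !s=False s=True
s_5={r,s}: F(!s)=True !s=False s=True
s_6={p,r}: F(!s)=True !s=True s=False
Evaluating at position 5: result = True

Answer: true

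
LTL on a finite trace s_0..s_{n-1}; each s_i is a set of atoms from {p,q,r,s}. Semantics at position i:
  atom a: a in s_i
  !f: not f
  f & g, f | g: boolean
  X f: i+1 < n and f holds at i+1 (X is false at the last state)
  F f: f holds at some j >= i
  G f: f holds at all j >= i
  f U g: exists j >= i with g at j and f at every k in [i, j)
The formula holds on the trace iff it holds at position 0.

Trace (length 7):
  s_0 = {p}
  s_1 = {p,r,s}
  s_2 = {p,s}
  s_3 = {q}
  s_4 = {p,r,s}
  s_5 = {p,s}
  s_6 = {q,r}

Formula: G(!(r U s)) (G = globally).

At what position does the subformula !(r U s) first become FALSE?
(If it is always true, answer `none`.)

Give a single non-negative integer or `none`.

Answer: 1

Derivation:
s_0={p}: !(r U s)=True (r U s)=False r=False s=False
s_1={p,r,s}: !(r U s)=False (r U s)=True r=True s=True
s_2={p,s}: !(r U s)=False (r U s)=True r=False s=True
s_3={q}: !(r U s)=True (r U s)=False r=False s=False
s_4={p,r,s}: !(r U s)=False (r U s)=True r=True s=True
s_5={p,s}: !(r U s)=False (r U s)=True r=False s=True
s_6={q,r}: !(r U s)=True (r U s)=False r=True s=False
G(!(r U s)) holds globally = False
First violation at position 1.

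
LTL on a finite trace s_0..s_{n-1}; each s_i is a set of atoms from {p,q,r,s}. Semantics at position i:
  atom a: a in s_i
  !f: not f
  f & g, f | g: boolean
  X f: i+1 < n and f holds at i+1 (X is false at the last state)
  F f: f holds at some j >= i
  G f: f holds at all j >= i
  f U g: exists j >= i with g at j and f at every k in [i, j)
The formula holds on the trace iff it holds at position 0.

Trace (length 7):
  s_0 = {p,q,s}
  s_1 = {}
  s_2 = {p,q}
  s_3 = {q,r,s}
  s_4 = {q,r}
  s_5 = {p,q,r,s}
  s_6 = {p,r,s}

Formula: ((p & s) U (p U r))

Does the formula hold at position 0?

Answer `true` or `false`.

s_0={p,q,s}: ((p & s) U (p U r))=False (p & s)=True p=True s=True (p U r)=False r=False
s_1={}: ((p & s) U (p U r))=False (p & s)=False p=False s=False (p U r)=False r=False
s_2={p,q}: ((p & s) U (p U r))=True (p & s)=False p=True s=False (p U r)=True r=False
s_3={q,r,s}: ((p & s) U (p U r))=True (p & s)=False p=False s=True (p U r)=True r=True
s_4={q,r}: ((p & s) U (p U r))=True (p & s)=False p=False s=False (p U r)=True r=True
s_5={p,q,r,s}: ((p & s) U (p U r))=True (p & s)=True p=True s=True (p U r)=True r=True
s_6={p,r,s}: ((p & s) U (p U r))=True (p & s)=True p=True s=True (p U r)=True r=True

Answer: false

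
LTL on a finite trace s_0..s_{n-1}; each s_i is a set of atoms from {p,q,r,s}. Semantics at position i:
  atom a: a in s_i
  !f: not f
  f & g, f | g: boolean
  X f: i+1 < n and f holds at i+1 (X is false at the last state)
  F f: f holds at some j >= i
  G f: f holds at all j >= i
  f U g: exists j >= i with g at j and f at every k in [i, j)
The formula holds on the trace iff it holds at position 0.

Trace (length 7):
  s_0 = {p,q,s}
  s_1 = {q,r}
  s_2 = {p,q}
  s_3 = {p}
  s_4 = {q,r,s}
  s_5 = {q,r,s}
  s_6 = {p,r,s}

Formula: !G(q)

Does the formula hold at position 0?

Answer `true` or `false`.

s_0={p,q,s}: !G(q)=True G(q)=False q=True
s_1={q,r}: !G(q)=True G(q)=False q=True
s_2={p,q}: !G(q)=True G(q)=False q=True
s_3={p}: !G(q)=True G(q)=False q=False
s_4={q,r,s}: !G(q)=True G(q)=False q=True
s_5={q,r,s}: !G(q)=True G(q)=False q=True
s_6={p,r,s}: !G(q)=True G(q)=False q=False

Answer: true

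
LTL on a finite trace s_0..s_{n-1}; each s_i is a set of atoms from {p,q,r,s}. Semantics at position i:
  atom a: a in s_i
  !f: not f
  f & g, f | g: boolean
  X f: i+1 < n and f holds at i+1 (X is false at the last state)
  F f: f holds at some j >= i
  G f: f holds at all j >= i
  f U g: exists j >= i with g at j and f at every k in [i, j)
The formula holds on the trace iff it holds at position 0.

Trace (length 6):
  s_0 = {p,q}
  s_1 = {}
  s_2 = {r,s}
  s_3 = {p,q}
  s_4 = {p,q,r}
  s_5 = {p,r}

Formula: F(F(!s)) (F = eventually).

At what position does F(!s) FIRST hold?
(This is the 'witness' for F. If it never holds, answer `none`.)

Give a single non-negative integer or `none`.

Answer: 0

Derivation:
s_0={p,q}: F(!s)=True !s=True s=False
s_1={}: F(!s)=True !s=True s=False
s_2={r,s}: F(!s)=True !s=False s=True
s_3={p,q}: F(!s)=True !s=True s=False
s_4={p,q,r}: F(!s)=True !s=True s=False
s_5={p,r}: F(!s)=True !s=True s=False
F(F(!s)) holds; first witness at position 0.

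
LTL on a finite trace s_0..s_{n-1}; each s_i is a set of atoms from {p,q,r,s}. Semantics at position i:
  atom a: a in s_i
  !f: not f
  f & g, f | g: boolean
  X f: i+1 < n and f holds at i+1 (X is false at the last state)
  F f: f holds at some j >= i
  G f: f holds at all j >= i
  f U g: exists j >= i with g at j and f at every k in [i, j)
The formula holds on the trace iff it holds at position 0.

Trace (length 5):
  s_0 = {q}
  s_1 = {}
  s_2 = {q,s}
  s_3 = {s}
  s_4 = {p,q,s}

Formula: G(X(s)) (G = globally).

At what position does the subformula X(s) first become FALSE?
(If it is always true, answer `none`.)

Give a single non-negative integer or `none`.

Answer: 0

Derivation:
s_0={q}: X(s)=False s=False
s_1={}: X(s)=True s=False
s_2={q,s}: X(s)=True s=True
s_3={s}: X(s)=True s=True
s_4={p,q,s}: X(s)=False s=True
G(X(s)) holds globally = False
First violation at position 0.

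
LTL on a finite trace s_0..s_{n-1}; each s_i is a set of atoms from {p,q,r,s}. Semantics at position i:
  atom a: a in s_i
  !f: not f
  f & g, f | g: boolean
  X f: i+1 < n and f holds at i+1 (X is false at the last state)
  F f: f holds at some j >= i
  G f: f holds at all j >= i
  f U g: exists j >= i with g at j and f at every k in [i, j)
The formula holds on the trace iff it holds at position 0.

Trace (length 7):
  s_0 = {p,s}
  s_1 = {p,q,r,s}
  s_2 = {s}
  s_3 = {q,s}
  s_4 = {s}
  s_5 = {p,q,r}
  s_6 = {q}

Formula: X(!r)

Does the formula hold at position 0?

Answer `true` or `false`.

s_0={p,s}: X(!r)=False !r=True r=False
s_1={p,q,r,s}: X(!r)=True !r=False r=True
s_2={s}: X(!r)=True !r=True r=False
s_3={q,s}: X(!r)=True !r=True r=False
s_4={s}: X(!r)=False !r=True r=False
s_5={p,q,r}: X(!r)=True !r=False r=True
s_6={q}: X(!r)=False !r=True r=False

Answer: false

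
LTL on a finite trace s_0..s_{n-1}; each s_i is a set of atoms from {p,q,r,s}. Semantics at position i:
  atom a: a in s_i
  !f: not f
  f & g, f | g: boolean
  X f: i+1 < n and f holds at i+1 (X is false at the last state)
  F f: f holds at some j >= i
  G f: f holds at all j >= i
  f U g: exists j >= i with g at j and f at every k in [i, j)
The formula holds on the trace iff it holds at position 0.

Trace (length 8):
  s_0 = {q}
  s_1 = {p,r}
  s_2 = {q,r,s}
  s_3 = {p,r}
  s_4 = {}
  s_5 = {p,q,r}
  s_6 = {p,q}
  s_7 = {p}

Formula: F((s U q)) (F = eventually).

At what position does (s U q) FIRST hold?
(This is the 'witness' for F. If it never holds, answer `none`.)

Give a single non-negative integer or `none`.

s_0={q}: (s U q)=True s=False q=True
s_1={p,r}: (s U q)=False s=False q=False
s_2={q,r,s}: (s U q)=True s=True q=True
s_3={p,r}: (s U q)=False s=False q=False
s_4={}: (s U q)=False s=False q=False
s_5={p,q,r}: (s U q)=True s=False q=True
s_6={p,q}: (s U q)=True s=False q=True
s_7={p}: (s U q)=False s=False q=False
F((s U q)) holds; first witness at position 0.

Answer: 0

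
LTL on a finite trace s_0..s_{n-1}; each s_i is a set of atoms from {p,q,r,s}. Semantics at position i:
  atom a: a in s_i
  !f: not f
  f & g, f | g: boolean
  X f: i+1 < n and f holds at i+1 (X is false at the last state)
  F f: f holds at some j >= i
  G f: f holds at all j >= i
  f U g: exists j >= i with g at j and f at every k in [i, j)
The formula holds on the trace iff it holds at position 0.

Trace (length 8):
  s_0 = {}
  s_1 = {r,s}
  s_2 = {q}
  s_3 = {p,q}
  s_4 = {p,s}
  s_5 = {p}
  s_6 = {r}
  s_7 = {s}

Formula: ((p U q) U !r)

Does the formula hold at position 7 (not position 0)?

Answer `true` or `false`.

Answer: true

Derivation:
s_0={}: ((p U q) U !r)=True (p U q)=False p=False q=False !r=True r=False
s_1={r,s}: ((p U q) U !r)=False (p U q)=False p=False q=False !r=False r=True
s_2={q}: ((p U q) U !r)=True (p U q)=True p=False q=True !r=True r=False
s_3={p,q}: ((p U q) U !r)=True (p U q)=True p=True q=True !r=True r=False
s_4={p,s}: ((p U q) U !r)=True (p U q)=False p=True q=False !r=True r=False
s_5={p}: ((p U q) U !r)=True (p U q)=False p=True q=False !r=True r=False
s_6={r}: ((p U q) U !r)=False (p U q)=False p=False q=False !r=False r=True
s_7={s}: ((p U q) U !r)=True (p U q)=False p=False q=False !r=True r=False
Evaluating at position 7: result = True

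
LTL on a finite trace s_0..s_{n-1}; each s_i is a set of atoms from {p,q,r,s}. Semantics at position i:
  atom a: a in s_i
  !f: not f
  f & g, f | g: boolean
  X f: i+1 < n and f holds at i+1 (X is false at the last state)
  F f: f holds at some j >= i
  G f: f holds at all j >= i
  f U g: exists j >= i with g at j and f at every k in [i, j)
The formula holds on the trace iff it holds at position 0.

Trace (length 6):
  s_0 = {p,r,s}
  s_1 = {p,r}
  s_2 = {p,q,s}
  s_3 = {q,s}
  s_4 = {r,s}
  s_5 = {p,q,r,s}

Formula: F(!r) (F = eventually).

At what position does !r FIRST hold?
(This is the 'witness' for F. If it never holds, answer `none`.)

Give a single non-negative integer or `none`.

Answer: 2

Derivation:
s_0={p,r,s}: !r=False r=True
s_1={p,r}: !r=False r=True
s_2={p,q,s}: !r=True r=False
s_3={q,s}: !r=True r=False
s_4={r,s}: !r=False r=True
s_5={p,q,r,s}: !r=False r=True
F(!r) holds; first witness at position 2.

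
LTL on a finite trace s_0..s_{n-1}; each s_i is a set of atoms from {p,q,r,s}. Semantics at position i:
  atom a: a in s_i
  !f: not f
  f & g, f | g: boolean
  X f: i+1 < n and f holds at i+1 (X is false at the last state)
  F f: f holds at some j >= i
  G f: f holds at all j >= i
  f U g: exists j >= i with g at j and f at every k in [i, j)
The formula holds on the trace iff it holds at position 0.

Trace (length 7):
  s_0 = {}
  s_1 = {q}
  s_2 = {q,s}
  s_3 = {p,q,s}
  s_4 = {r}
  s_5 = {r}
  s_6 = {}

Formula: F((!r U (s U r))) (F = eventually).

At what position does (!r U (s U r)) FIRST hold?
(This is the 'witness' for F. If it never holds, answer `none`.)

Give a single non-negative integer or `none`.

s_0={}: (!r U (s U r))=True !r=True r=False (s U r)=False s=False
s_1={q}: (!r U (s U r))=True !r=True r=False (s U r)=False s=False
s_2={q,s}: (!r U (s U r))=True !r=True r=False (s U r)=True s=True
s_3={p,q,s}: (!r U (s U r))=True !r=True r=False (s U r)=True s=True
s_4={r}: (!r U (s U r))=True !r=False r=True (s U r)=True s=False
s_5={r}: (!r U (s U r))=True !r=False r=True (s U r)=True s=False
s_6={}: (!r U (s U r))=False !r=True r=False (s U r)=False s=False
F((!r U (s U r))) holds; first witness at position 0.

Answer: 0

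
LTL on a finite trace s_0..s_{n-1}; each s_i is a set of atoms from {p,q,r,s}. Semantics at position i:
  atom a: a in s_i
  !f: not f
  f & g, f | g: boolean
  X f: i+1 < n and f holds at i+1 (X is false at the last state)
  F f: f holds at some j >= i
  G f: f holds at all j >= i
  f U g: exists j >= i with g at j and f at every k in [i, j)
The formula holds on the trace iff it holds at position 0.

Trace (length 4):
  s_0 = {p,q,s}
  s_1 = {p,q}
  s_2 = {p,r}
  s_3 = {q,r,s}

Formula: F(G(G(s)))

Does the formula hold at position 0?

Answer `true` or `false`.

Answer: true

Derivation:
s_0={p,q,s}: F(G(G(s)))=True G(G(s))=False G(s)=False s=True
s_1={p,q}: F(G(G(s)))=True G(G(s))=False G(s)=False s=False
s_2={p,r}: F(G(G(s)))=True G(G(s))=False G(s)=False s=False
s_3={q,r,s}: F(G(G(s)))=True G(G(s))=True G(s)=True s=True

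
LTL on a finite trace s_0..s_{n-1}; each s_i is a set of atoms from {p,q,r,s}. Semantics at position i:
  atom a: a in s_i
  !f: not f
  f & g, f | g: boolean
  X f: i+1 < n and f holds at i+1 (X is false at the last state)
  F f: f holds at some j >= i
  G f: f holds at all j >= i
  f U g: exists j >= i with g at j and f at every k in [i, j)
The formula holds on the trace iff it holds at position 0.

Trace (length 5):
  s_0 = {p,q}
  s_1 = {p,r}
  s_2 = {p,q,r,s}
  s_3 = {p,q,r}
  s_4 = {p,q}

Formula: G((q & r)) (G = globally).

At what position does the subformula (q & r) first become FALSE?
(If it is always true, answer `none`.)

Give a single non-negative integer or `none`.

Answer: 0

Derivation:
s_0={p,q}: (q & r)=False q=True r=False
s_1={p,r}: (q & r)=False q=False r=True
s_2={p,q,r,s}: (q & r)=True q=True r=True
s_3={p,q,r}: (q & r)=True q=True r=True
s_4={p,q}: (q & r)=False q=True r=False
G((q & r)) holds globally = False
First violation at position 0.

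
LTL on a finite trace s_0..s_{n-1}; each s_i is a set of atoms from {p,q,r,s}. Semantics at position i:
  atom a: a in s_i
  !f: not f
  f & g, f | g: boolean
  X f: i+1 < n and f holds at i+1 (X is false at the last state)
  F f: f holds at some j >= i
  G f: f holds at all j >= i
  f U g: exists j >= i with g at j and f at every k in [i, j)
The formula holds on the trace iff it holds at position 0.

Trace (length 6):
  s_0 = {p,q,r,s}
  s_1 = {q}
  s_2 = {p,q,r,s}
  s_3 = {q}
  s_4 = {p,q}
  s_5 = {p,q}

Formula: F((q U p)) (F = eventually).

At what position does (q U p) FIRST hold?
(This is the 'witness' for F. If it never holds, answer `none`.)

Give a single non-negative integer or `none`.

s_0={p,q,r,s}: (q U p)=True q=True p=True
s_1={q}: (q U p)=True q=True p=False
s_2={p,q,r,s}: (q U p)=True q=True p=True
s_3={q}: (q U p)=True q=True p=False
s_4={p,q}: (q U p)=True q=True p=True
s_5={p,q}: (q U p)=True q=True p=True
F((q U p)) holds; first witness at position 0.

Answer: 0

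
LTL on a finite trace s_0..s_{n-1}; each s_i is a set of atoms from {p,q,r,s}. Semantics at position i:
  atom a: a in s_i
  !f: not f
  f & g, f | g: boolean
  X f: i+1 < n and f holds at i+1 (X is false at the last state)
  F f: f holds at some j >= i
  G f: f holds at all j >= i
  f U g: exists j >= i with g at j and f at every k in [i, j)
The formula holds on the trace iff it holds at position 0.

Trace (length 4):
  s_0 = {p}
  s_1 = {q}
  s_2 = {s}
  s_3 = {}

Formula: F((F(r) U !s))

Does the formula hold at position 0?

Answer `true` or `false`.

s_0={p}: F((F(r) U !s))=True (F(r) U !s)=True F(r)=False r=False !s=True s=False
s_1={q}: F((F(r) U !s))=True (F(r) U !s)=True F(r)=False r=False !s=True s=False
s_2={s}: F((F(r) U !s))=True (F(r) U !s)=False F(r)=False r=False !s=False s=True
s_3={}: F((F(r) U !s))=True (F(r) U !s)=True F(r)=False r=False !s=True s=False

Answer: true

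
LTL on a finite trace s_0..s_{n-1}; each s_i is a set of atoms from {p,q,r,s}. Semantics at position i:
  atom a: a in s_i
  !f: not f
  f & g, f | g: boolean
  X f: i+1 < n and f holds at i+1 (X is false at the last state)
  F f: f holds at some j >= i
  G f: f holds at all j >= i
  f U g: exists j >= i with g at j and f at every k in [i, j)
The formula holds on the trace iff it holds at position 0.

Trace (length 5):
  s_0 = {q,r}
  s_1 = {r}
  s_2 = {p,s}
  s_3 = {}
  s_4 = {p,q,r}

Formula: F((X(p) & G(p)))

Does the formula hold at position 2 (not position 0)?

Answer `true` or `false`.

s_0={q,r}: F((X(p) & G(p)))=False (X(p) & G(p))=False X(p)=False p=False G(p)=False
s_1={r}: F((X(p) & G(p)))=False (X(p) & G(p))=False X(p)=True p=False G(p)=False
s_2={p,s}: F((X(p) & G(p)))=False (X(p) & G(p))=False X(p)=False p=True G(p)=False
s_3={}: F((X(p) & G(p)))=False (X(p) & G(p))=False X(p)=True p=False G(p)=False
s_4={p,q,r}: F((X(p) & G(p)))=False (X(p) & G(p))=False X(p)=False p=True G(p)=True
Evaluating at position 2: result = False

Answer: false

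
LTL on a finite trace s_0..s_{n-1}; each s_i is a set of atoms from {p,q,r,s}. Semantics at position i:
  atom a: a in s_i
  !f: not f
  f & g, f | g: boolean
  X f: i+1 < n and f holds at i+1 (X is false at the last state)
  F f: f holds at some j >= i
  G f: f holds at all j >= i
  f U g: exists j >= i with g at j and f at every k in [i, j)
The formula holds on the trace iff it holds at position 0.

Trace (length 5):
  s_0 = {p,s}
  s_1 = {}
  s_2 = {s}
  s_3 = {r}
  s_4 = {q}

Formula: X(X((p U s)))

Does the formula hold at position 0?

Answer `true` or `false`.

s_0={p,s}: X(X((p U s)))=True X((p U s))=False (p U s)=True p=True s=True
s_1={}: X(X((p U s)))=False X((p U s))=True (p U s)=False p=False s=False
s_2={s}: X(X((p U s)))=False X((p U s))=False (p U s)=True p=False s=True
s_3={r}: X(X((p U s)))=False X((p U s))=False (p U s)=False p=False s=False
s_4={q}: X(X((p U s)))=False X((p U s))=False (p U s)=False p=False s=False

Answer: true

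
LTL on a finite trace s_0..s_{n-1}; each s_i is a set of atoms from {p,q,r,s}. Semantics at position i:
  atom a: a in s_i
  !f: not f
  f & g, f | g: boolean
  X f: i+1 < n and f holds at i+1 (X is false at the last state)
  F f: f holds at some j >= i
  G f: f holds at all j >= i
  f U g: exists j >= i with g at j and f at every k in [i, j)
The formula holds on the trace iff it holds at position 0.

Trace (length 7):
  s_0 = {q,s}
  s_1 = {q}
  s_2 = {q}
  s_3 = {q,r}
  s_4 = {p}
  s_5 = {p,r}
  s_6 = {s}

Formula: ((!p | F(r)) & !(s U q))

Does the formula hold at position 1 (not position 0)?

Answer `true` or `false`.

Answer: false

Derivation:
s_0={q,s}: ((!p | F(r)) & !(s U q))=False (!p | F(r))=True !p=True p=False F(r)=True r=False !(s U q)=False (s U q)=True s=True q=True
s_1={q}: ((!p | F(r)) & !(s U q))=False (!p | F(r))=True !p=True p=False F(r)=True r=False !(s U q)=False (s U q)=True s=False q=True
s_2={q}: ((!p | F(r)) & !(s U q))=False (!p | F(r))=True !p=True p=False F(r)=True r=False !(s U q)=False (s U q)=True s=False q=True
s_3={q,r}: ((!p | F(r)) & !(s U q))=False (!p | F(r))=True !p=True p=False F(r)=True r=True !(s U q)=False (s U q)=True s=False q=True
s_4={p}: ((!p | F(r)) & !(s U q))=True (!p | F(r))=True !p=False p=True F(r)=True r=False !(s U q)=True (s U q)=False s=False q=False
s_5={p,r}: ((!p | F(r)) & !(s U q))=True (!p | F(r))=True !p=False p=True F(r)=True r=True !(s U q)=True (s U q)=False s=False q=False
s_6={s}: ((!p | F(r)) & !(s U q))=True (!p | F(r))=True !p=True p=False F(r)=False r=False !(s U q)=True (s U q)=False s=True q=False
Evaluating at position 1: result = False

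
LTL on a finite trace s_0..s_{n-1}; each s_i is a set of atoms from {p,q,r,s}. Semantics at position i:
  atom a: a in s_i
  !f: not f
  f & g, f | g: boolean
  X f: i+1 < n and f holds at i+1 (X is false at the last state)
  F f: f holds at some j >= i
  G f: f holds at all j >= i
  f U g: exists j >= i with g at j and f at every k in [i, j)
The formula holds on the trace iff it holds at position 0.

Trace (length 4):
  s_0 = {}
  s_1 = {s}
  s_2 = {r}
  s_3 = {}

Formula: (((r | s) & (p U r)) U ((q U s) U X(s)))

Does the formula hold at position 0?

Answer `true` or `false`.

s_0={}: (((r | s) & (p U r)) U ((q U s) U X(s)))=True ((r | s) & (p U r))=False (r | s)=False r=False s=False (p U r)=False p=False ((q U s) U X(s))=True (q U s)=False q=False X(s)=True
s_1={s}: (((r | s) & (p U r)) U ((q U s) U X(s)))=False ((r | s) & (p U r))=False (r | s)=True r=False s=True (p U r)=False p=False ((q U s) U X(s))=False (q U s)=True q=False X(s)=False
s_2={r}: (((r | s) & (p U r)) U ((q U s) U X(s)))=False ((r | s) & (p U r))=True (r | s)=True r=True s=False (p U r)=True p=False ((q U s) U X(s))=False (q U s)=False q=False X(s)=False
s_3={}: (((r | s) & (p U r)) U ((q U s) U X(s)))=False ((r | s) & (p U r))=False (r | s)=False r=False s=False (p U r)=False p=False ((q U s) U X(s))=False (q U s)=False q=False X(s)=False

Answer: true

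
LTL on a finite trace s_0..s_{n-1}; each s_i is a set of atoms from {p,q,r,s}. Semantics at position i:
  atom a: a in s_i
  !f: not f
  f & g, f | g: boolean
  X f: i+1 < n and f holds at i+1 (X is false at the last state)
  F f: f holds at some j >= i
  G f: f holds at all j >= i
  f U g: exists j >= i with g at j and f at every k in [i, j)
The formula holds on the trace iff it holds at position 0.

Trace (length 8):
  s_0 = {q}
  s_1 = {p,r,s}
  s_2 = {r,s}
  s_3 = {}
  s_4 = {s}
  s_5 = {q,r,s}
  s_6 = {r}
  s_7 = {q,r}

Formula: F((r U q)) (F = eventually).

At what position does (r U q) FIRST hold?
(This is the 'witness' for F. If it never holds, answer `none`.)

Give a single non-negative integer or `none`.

Answer: 0

Derivation:
s_0={q}: (r U q)=True r=False q=True
s_1={p,r,s}: (r U q)=False r=True q=False
s_2={r,s}: (r U q)=False r=True q=False
s_3={}: (r U q)=False r=False q=False
s_4={s}: (r U q)=False r=False q=False
s_5={q,r,s}: (r U q)=True r=True q=True
s_6={r}: (r U q)=True r=True q=False
s_7={q,r}: (r U q)=True r=True q=True
F((r U q)) holds; first witness at position 0.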